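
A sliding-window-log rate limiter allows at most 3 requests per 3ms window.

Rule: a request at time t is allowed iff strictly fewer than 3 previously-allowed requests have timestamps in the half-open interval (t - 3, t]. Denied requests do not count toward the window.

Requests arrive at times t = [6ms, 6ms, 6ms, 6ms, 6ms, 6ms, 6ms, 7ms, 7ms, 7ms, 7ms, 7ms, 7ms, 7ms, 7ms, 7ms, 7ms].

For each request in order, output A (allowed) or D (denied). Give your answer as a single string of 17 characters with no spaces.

Tracking allowed requests in the window:
  req#1 t=6ms: ALLOW
  req#2 t=6ms: ALLOW
  req#3 t=6ms: ALLOW
  req#4 t=6ms: DENY
  req#5 t=6ms: DENY
  req#6 t=6ms: DENY
  req#7 t=6ms: DENY
  req#8 t=7ms: DENY
  req#9 t=7ms: DENY
  req#10 t=7ms: DENY
  req#11 t=7ms: DENY
  req#12 t=7ms: DENY
  req#13 t=7ms: DENY
  req#14 t=7ms: DENY
  req#15 t=7ms: DENY
  req#16 t=7ms: DENY
  req#17 t=7ms: DENY

Answer: AAADDDDDDDDDDDDDD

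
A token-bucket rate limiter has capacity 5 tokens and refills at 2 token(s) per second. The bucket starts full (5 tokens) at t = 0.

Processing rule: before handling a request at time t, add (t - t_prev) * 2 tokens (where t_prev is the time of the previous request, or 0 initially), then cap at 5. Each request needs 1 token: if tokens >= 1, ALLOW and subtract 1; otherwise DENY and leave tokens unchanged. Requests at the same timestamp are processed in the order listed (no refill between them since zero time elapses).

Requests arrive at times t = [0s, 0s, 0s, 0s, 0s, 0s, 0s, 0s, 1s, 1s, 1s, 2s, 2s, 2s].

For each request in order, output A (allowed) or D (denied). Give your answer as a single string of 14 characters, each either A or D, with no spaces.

Simulating step by step:
  req#1 t=0s: ALLOW
  req#2 t=0s: ALLOW
  req#3 t=0s: ALLOW
  req#4 t=0s: ALLOW
  req#5 t=0s: ALLOW
  req#6 t=0s: DENY
  req#7 t=0s: DENY
  req#8 t=0s: DENY
  req#9 t=1s: ALLOW
  req#10 t=1s: ALLOW
  req#11 t=1s: DENY
  req#12 t=2s: ALLOW
  req#13 t=2s: ALLOW
  req#14 t=2s: DENY

Answer: AAAAADDDAADAAD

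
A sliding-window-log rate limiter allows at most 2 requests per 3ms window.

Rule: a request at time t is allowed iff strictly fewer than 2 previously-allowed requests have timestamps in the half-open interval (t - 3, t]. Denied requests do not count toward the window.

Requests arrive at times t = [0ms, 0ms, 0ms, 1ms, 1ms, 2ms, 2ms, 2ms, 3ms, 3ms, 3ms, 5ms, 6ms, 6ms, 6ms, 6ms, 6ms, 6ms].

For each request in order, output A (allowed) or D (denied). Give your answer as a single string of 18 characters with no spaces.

Tracking allowed requests in the window:
  req#1 t=0ms: ALLOW
  req#2 t=0ms: ALLOW
  req#3 t=0ms: DENY
  req#4 t=1ms: DENY
  req#5 t=1ms: DENY
  req#6 t=2ms: DENY
  req#7 t=2ms: DENY
  req#8 t=2ms: DENY
  req#9 t=3ms: ALLOW
  req#10 t=3ms: ALLOW
  req#11 t=3ms: DENY
  req#12 t=5ms: DENY
  req#13 t=6ms: ALLOW
  req#14 t=6ms: ALLOW
  req#15 t=6ms: DENY
  req#16 t=6ms: DENY
  req#17 t=6ms: DENY
  req#18 t=6ms: DENY

Answer: AADDDDDDAADDAADDDD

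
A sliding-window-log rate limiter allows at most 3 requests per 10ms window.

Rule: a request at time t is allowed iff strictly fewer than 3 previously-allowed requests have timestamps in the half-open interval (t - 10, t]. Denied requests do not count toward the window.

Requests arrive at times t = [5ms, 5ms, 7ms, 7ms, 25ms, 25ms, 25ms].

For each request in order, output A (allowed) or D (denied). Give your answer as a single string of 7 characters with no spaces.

Tracking allowed requests in the window:
  req#1 t=5ms: ALLOW
  req#2 t=5ms: ALLOW
  req#3 t=7ms: ALLOW
  req#4 t=7ms: DENY
  req#5 t=25ms: ALLOW
  req#6 t=25ms: ALLOW
  req#7 t=25ms: ALLOW

Answer: AAADAAA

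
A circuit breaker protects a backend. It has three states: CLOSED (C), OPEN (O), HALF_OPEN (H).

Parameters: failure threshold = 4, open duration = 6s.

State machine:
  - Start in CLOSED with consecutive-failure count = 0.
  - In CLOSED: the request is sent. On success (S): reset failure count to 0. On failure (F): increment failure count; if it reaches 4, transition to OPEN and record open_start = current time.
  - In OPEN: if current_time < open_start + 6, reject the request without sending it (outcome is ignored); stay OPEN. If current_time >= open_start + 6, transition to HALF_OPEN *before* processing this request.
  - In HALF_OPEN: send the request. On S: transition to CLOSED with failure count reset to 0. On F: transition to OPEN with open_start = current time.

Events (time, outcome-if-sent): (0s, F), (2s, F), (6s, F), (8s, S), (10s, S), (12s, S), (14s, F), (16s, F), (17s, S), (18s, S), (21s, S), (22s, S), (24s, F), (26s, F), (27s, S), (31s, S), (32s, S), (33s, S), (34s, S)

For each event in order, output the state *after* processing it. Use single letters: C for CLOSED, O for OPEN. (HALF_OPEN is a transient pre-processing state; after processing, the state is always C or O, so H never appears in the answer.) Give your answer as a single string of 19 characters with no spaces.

Answer: CCCCCCCCCCCCCCCCCCC

Derivation:
State after each event:
  event#1 t=0s outcome=F: state=CLOSED
  event#2 t=2s outcome=F: state=CLOSED
  event#3 t=6s outcome=F: state=CLOSED
  event#4 t=8s outcome=S: state=CLOSED
  event#5 t=10s outcome=S: state=CLOSED
  event#6 t=12s outcome=S: state=CLOSED
  event#7 t=14s outcome=F: state=CLOSED
  event#8 t=16s outcome=F: state=CLOSED
  event#9 t=17s outcome=S: state=CLOSED
  event#10 t=18s outcome=S: state=CLOSED
  event#11 t=21s outcome=S: state=CLOSED
  event#12 t=22s outcome=S: state=CLOSED
  event#13 t=24s outcome=F: state=CLOSED
  event#14 t=26s outcome=F: state=CLOSED
  event#15 t=27s outcome=S: state=CLOSED
  event#16 t=31s outcome=S: state=CLOSED
  event#17 t=32s outcome=S: state=CLOSED
  event#18 t=33s outcome=S: state=CLOSED
  event#19 t=34s outcome=S: state=CLOSED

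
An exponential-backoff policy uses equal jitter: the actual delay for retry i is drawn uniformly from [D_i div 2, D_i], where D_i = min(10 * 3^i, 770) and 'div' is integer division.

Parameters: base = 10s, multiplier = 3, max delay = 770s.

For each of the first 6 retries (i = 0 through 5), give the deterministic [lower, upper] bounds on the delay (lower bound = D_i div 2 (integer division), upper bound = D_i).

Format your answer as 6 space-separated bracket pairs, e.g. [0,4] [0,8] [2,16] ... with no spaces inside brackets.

Computing bounds per retry:
  i=0: D_i=min(10*3^0,770)=10, bounds=[5,10]
  i=1: D_i=min(10*3^1,770)=30, bounds=[15,30]
  i=2: D_i=min(10*3^2,770)=90, bounds=[45,90]
  i=3: D_i=min(10*3^3,770)=270, bounds=[135,270]
  i=4: D_i=min(10*3^4,770)=770, bounds=[385,770]
  i=5: D_i=min(10*3^5,770)=770, bounds=[385,770]

Answer: [5,10] [15,30] [45,90] [135,270] [385,770] [385,770]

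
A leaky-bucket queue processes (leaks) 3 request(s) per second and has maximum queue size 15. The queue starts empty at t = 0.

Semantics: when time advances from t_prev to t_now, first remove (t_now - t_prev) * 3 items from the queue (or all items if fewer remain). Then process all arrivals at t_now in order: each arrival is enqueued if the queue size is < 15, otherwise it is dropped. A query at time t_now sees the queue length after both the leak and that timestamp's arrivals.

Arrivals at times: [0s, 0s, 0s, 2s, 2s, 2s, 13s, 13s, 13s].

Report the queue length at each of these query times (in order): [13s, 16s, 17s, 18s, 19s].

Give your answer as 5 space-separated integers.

Queue lengths at query times:
  query t=13s: backlog = 3
  query t=16s: backlog = 0
  query t=17s: backlog = 0
  query t=18s: backlog = 0
  query t=19s: backlog = 0

Answer: 3 0 0 0 0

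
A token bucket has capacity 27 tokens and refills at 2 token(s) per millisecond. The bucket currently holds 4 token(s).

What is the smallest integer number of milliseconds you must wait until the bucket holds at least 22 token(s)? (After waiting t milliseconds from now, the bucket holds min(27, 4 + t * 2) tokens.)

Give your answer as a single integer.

Answer: 9

Derivation:
Need 4 + t * 2 >= 22, so t >= 18/2.
Smallest integer t = ceil(18/2) = 9.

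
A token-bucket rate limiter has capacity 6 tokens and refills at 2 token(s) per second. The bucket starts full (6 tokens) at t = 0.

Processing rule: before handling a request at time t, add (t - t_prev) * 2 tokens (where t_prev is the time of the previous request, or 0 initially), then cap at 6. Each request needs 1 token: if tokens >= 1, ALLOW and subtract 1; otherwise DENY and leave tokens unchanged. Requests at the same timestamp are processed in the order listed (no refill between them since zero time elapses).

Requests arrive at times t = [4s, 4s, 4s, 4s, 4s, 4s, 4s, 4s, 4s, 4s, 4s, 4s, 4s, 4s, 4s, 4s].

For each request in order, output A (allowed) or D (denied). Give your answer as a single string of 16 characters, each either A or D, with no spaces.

Answer: AAAAAADDDDDDDDDD

Derivation:
Simulating step by step:
  req#1 t=4s: ALLOW
  req#2 t=4s: ALLOW
  req#3 t=4s: ALLOW
  req#4 t=4s: ALLOW
  req#5 t=4s: ALLOW
  req#6 t=4s: ALLOW
  req#7 t=4s: DENY
  req#8 t=4s: DENY
  req#9 t=4s: DENY
  req#10 t=4s: DENY
  req#11 t=4s: DENY
  req#12 t=4s: DENY
  req#13 t=4s: DENY
  req#14 t=4s: DENY
  req#15 t=4s: DENY
  req#16 t=4s: DENY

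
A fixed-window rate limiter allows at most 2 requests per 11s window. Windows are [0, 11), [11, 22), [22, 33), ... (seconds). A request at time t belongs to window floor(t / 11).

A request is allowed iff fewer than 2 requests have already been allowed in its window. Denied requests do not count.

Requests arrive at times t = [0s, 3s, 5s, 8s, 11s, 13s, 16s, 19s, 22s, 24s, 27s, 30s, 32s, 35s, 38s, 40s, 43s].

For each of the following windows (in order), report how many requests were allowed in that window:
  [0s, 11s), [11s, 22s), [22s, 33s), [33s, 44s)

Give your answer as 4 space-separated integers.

Processing requests:
  req#1 t=0s (window 0): ALLOW
  req#2 t=3s (window 0): ALLOW
  req#3 t=5s (window 0): DENY
  req#4 t=8s (window 0): DENY
  req#5 t=11s (window 1): ALLOW
  req#6 t=13s (window 1): ALLOW
  req#7 t=16s (window 1): DENY
  req#8 t=19s (window 1): DENY
  req#9 t=22s (window 2): ALLOW
  req#10 t=24s (window 2): ALLOW
  req#11 t=27s (window 2): DENY
  req#12 t=30s (window 2): DENY
  req#13 t=32s (window 2): DENY
  req#14 t=35s (window 3): ALLOW
  req#15 t=38s (window 3): ALLOW
  req#16 t=40s (window 3): DENY
  req#17 t=43s (window 3): DENY

Allowed counts by window: 2 2 2 2

Answer: 2 2 2 2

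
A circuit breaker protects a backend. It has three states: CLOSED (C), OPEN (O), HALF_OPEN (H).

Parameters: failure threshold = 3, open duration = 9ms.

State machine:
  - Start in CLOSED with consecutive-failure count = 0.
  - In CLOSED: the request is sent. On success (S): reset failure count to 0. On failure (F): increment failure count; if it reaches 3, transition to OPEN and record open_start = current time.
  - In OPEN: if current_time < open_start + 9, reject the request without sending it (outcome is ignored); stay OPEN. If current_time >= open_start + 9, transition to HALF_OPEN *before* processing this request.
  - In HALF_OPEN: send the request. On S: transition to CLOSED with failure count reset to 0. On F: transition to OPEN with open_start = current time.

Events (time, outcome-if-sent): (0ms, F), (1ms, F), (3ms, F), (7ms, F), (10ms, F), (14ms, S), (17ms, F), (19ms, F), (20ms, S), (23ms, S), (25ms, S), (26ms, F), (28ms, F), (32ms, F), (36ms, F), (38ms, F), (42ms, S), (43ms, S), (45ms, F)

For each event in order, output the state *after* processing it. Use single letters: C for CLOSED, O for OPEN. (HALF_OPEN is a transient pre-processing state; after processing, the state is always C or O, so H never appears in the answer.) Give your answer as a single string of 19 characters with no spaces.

Answer: CCOOOCCCCCCCCOOOCCC

Derivation:
State after each event:
  event#1 t=0ms outcome=F: state=CLOSED
  event#2 t=1ms outcome=F: state=CLOSED
  event#3 t=3ms outcome=F: state=OPEN
  event#4 t=7ms outcome=F: state=OPEN
  event#5 t=10ms outcome=F: state=OPEN
  event#6 t=14ms outcome=S: state=CLOSED
  event#7 t=17ms outcome=F: state=CLOSED
  event#8 t=19ms outcome=F: state=CLOSED
  event#9 t=20ms outcome=S: state=CLOSED
  event#10 t=23ms outcome=S: state=CLOSED
  event#11 t=25ms outcome=S: state=CLOSED
  event#12 t=26ms outcome=F: state=CLOSED
  event#13 t=28ms outcome=F: state=CLOSED
  event#14 t=32ms outcome=F: state=OPEN
  event#15 t=36ms outcome=F: state=OPEN
  event#16 t=38ms outcome=F: state=OPEN
  event#17 t=42ms outcome=S: state=CLOSED
  event#18 t=43ms outcome=S: state=CLOSED
  event#19 t=45ms outcome=F: state=CLOSED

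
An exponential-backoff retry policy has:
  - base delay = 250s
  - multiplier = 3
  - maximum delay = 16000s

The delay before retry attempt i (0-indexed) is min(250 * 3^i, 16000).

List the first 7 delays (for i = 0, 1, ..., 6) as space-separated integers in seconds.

Answer: 250 750 2250 6750 16000 16000 16000

Derivation:
Computing each delay:
  i=0: min(250*3^0, 16000) = 250
  i=1: min(250*3^1, 16000) = 750
  i=2: min(250*3^2, 16000) = 2250
  i=3: min(250*3^3, 16000) = 6750
  i=4: min(250*3^4, 16000) = 16000
  i=5: min(250*3^5, 16000) = 16000
  i=6: min(250*3^6, 16000) = 16000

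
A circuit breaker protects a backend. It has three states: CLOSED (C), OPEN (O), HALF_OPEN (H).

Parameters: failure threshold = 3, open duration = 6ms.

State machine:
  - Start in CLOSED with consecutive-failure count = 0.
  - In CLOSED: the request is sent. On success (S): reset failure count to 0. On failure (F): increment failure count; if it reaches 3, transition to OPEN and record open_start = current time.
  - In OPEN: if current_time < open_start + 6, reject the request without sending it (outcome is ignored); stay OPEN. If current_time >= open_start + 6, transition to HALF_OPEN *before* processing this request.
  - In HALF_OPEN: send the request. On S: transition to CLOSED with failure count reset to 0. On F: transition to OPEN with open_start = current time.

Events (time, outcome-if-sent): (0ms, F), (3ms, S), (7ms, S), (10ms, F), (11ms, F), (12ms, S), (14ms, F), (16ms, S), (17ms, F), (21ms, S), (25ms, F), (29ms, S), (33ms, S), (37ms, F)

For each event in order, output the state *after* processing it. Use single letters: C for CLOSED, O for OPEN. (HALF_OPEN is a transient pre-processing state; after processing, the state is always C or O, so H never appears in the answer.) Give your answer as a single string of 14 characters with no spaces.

State after each event:
  event#1 t=0ms outcome=F: state=CLOSED
  event#2 t=3ms outcome=S: state=CLOSED
  event#3 t=7ms outcome=S: state=CLOSED
  event#4 t=10ms outcome=F: state=CLOSED
  event#5 t=11ms outcome=F: state=CLOSED
  event#6 t=12ms outcome=S: state=CLOSED
  event#7 t=14ms outcome=F: state=CLOSED
  event#8 t=16ms outcome=S: state=CLOSED
  event#9 t=17ms outcome=F: state=CLOSED
  event#10 t=21ms outcome=S: state=CLOSED
  event#11 t=25ms outcome=F: state=CLOSED
  event#12 t=29ms outcome=S: state=CLOSED
  event#13 t=33ms outcome=S: state=CLOSED
  event#14 t=37ms outcome=F: state=CLOSED

Answer: CCCCCCCCCCCCCC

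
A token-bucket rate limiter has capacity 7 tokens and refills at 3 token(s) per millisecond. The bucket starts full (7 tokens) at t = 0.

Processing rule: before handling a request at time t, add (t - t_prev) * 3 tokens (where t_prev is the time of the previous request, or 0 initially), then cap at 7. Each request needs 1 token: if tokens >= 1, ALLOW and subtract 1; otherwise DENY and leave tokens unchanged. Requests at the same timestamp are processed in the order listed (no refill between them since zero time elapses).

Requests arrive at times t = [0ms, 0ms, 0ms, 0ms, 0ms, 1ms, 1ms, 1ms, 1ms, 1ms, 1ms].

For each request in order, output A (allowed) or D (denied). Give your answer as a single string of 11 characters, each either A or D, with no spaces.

Answer: AAAAAAAAAAD

Derivation:
Simulating step by step:
  req#1 t=0ms: ALLOW
  req#2 t=0ms: ALLOW
  req#3 t=0ms: ALLOW
  req#4 t=0ms: ALLOW
  req#5 t=0ms: ALLOW
  req#6 t=1ms: ALLOW
  req#7 t=1ms: ALLOW
  req#8 t=1ms: ALLOW
  req#9 t=1ms: ALLOW
  req#10 t=1ms: ALLOW
  req#11 t=1ms: DENY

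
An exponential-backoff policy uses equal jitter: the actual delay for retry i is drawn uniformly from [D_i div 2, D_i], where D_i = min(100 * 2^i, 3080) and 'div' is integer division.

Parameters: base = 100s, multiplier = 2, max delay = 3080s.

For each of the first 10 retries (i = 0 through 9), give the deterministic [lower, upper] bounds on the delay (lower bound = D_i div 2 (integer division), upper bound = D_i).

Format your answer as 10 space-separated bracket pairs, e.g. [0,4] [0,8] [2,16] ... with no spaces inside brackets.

Answer: [50,100] [100,200] [200,400] [400,800] [800,1600] [1540,3080] [1540,3080] [1540,3080] [1540,3080] [1540,3080]

Derivation:
Computing bounds per retry:
  i=0: D_i=min(100*2^0,3080)=100, bounds=[50,100]
  i=1: D_i=min(100*2^1,3080)=200, bounds=[100,200]
  i=2: D_i=min(100*2^2,3080)=400, bounds=[200,400]
  i=3: D_i=min(100*2^3,3080)=800, bounds=[400,800]
  i=4: D_i=min(100*2^4,3080)=1600, bounds=[800,1600]
  i=5: D_i=min(100*2^5,3080)=3080, bounds=[1540,3080]
  i=6: D_i=min(100*2^6,3080)=3080, bounds=[1540,3080]
  i=7: D_i=min(100*2^7,3080)=3080, bounds=[1540,3080]
  i=8: D_i=min(100*2^8,3080)=3080, bounds=[1540,3080]
  i=9: D_i=min(100*2^9,3080)=3080, bounds=[1540,3080]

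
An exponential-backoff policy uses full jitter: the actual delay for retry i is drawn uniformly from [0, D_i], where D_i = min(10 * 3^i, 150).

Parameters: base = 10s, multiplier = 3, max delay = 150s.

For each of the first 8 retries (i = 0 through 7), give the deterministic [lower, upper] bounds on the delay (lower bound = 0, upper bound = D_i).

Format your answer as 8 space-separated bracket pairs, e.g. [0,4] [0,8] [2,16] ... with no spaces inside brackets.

Computing bounds per retry:
  i=0: D_i=min(10*3^0,150)=10, bounds=[0,10]
  i=1: D_i=min(10*3^1,150)=30, bounds=[0,30]
  i=2: D_i=min(10*3^2,150)=90, bounds=[0,90]
  i=3: D_i=min(10*3^3,150)=150, bounds=[0,150]
  i=4: D_i=min(10*3^4,150)=150, bounds=[0,150]
  i=5: D_i=min(10*3^5,150)=150, bounds=[0,150]
  i=6: D_i=min(10*3^6,150)=150, bounds=[0,150]
  i=7: D_i=min(10*3^7,150)=150, bounds=[0,150]

Answer: [0,10] [0,30] [0,90] [0,150] [0,150] [0,150] [0,150] [0,150]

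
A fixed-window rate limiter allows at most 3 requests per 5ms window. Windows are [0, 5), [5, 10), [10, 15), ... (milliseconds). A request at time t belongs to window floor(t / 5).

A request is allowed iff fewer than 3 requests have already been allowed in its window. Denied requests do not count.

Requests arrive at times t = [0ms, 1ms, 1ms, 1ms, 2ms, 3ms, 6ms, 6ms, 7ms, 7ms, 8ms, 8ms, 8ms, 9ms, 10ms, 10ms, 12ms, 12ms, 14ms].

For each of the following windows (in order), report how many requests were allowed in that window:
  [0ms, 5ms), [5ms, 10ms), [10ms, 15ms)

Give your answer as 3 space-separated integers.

Answer: 3 3 3

Derivation:
Processing requests:
  req#1 t=0ms (window 0): ALLOW
  req#2 t=1ms (window 0): ALLOW
  req#3 t=1ms (window 0): ALLOW
  req#4 t=1ms (window 0): DENY
  req#5 t=2ms (window 0): DENY
  req#6 t=3ms (window 0): DENY
  req#7 t=6ms (window 1): ALLOW
  req#8 t=6ms (window 1): ALLOW
  req#9 t=7ms (window 1): ALLOW
  req#10 t=7ms (window 1): DENY
  req#11 t=8ms (window 1): DENY
  req#12 t=8ms (window 1): DENY
  req#13 t=8ms (window 1): DENY
  req#14 t=9ms (window 1): DENY
  req#15 t=10ms (window 2): ALLOW
  req#16 t=10ms (window 2): ALLOW
  req#17 t=12ms (window 2): ALLOW
  req#18 t=12ms (window 2): DENY
  req#19 t=14ms (window 2): DENY

Allowed counts by window: 3 3 3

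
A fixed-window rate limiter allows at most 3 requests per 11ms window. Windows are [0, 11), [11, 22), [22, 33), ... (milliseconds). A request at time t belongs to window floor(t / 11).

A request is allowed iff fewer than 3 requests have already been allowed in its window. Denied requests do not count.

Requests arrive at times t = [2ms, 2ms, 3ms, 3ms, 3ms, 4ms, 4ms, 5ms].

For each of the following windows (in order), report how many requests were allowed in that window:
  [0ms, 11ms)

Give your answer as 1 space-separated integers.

Answer: 3

Derivation:
Processing requests:
  req#1 t=2ms (window 0): ALLOW
  req#2 t=2ms (window 0): ALLOW
  req#3 t=3ms (window 0): ALLOW
  req#4 t=3ms (window 0): DENY
  req#5 t=3ms (window 0): DENY
  req#6 t=4ms (window 0): DENY
  req#7 t=4ms (window 0): DENY
  req#8 t=5ms (window 0): DENY

Allowed counts by window: 3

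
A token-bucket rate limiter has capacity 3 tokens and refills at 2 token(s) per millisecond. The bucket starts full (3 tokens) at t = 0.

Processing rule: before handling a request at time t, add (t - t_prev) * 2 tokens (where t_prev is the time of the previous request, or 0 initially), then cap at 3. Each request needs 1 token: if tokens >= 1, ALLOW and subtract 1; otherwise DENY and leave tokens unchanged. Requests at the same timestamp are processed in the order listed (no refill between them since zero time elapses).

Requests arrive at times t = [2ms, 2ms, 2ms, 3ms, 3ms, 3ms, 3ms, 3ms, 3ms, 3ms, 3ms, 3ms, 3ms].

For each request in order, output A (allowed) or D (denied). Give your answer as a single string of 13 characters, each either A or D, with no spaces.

Answer: AAAAADDDDDDDD

Derivation:
Simulating step by step:
  req#1 t=2ms: ALLOW
  req#2 t=2ms: ALLOW
  req#3 t=2ms: ALLOW
  req#4 t=3ms: ALLOW
  req#5 t=3ms: ALLOW
  req#6 t=3ms: DENY
  req#7 t=3ms: DENY
  req#8 t=3ms: DENY
  req#9 t=3ms: DENY
  req#10 t=3ms: DENY
  req#11 t=3ms: DENY
  req#12 t=3ms: DENY
  req#13 t=3ms: DENY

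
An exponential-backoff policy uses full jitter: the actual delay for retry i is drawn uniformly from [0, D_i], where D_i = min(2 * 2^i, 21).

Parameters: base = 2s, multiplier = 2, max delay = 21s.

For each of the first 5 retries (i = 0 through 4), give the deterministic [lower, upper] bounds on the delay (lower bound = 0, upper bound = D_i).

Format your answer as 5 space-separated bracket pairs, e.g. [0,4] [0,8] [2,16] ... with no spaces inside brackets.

Computing bounds per retry:
  i=0: D_i=min(2*2^0,21)=2, bounds=[0,2]
  i=1: D_i=min(2*2^1,21)=4, bounds=[0,4]
  i=2: D_i=min(2*2^2,21)=8, bounds=[0,8]
  i=3: D_i=min(2*2^3,21)=16, bounds=[0,16]
  i=4: D_i=min(2*2^4,21)=21, bounds=[0,21]

Answer: [0,2] [0,4] [0,8] [0,16] [0,21]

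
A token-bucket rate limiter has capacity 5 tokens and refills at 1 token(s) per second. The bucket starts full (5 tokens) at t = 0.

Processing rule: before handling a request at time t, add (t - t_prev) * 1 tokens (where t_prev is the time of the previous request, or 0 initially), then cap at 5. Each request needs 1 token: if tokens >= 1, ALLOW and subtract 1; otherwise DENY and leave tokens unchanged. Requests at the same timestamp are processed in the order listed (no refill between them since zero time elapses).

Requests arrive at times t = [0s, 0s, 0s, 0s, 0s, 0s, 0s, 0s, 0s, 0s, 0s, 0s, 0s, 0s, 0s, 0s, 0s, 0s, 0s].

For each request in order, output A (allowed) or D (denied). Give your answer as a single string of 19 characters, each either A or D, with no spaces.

Simulating step by step:
  req#1 t=0s: ALLOW
  req#2 t=0s: ALLOW
  req#3 t=0s: ALLOW
  req#4 t=0s: ALLOW
  req#5 t=0s: ALLOW
  req#6 t=0s: DENY
  req#7 t=0s: DENY
  req#8 t=0s: DENY
  req#9 t=0s: DENY
  req#10 t=0s: DENY
  req#11 t=0s: DENY
  req#12 t=0s: DENY
  req#13 t=0s: DENY
  req#14 t=0s: DENY
  req#15 t=0s: DENY
  req#16 t=0s: DENY
  req#17 t=0s: DENY
  req#18 t=0s: DENY
  req#19 t=0s: DENY

Answer: AAAAADDDDDDDDDDDDDD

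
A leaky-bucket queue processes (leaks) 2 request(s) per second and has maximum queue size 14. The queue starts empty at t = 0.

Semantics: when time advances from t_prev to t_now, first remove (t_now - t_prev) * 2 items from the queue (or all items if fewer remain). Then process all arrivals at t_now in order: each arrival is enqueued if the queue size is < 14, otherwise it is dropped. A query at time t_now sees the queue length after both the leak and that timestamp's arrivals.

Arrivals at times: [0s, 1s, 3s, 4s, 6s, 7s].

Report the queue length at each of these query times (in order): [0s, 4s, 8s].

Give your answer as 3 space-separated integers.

Queue lengths at query times:
  query t=0s: backlog = 1
  query t=4s: backlog = 1
  query t=8s: backlog = 0

Answer: 1 1 0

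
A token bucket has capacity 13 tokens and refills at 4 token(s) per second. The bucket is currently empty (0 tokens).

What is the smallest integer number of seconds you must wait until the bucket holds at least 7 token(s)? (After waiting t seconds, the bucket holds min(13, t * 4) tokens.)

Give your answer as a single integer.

Need t * 4 >= 7, so t >= 7/4.
Smallest integer t = ceil(7/4) = 2.

Answer: 2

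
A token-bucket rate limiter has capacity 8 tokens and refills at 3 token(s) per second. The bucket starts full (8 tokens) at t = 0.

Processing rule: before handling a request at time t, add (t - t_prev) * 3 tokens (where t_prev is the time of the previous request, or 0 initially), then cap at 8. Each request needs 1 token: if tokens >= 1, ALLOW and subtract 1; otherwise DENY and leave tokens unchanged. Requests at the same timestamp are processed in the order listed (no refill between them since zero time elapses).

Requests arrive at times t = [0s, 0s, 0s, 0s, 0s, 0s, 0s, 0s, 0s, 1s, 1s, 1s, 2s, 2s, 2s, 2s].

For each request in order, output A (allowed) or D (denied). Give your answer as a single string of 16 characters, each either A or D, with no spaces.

Simulating step by step:
  req#1 t=0s: ALLOW
  req#2 t=0s: ALLOW
  req#3 t=0s: ALLOW
  req#4 t=0s: ALLOW
  req#5 t=0s: ALLOW
  req#6 t=0s: ALLOW
  req#7 t=0s: ALLOW
  req#8 t=0s: ALLOW
  req#9 t=0s: DENY
  req#10 t=1s: ALLOW
  req#11 t=1s: ALLOW
  req#12 t=1s: ALLOW
  req#13 t=2s: ALLOW
  req#14 t=2s: ALLOW
  req#15 t=2s: ALLOW
  req#16 t=2s: DENY

Answer: AAAAAAAADAAAAAAD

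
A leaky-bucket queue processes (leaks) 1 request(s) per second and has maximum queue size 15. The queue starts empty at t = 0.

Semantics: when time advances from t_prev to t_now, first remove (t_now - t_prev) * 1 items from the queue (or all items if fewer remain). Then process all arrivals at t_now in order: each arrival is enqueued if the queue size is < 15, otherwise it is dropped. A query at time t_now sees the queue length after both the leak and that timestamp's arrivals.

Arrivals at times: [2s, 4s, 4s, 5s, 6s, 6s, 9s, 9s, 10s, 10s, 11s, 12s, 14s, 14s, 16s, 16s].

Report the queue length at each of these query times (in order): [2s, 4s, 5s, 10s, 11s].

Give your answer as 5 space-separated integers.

Answer: 1 2 2 3 3

Derivation:
Queue lengths at query times:
  query t=2s: backlog = 1
  query t=4s: backlog = 2
  query t=5s: backlog = 2
  query t=10s: backlog = 3
  query t=11s: backlog = 3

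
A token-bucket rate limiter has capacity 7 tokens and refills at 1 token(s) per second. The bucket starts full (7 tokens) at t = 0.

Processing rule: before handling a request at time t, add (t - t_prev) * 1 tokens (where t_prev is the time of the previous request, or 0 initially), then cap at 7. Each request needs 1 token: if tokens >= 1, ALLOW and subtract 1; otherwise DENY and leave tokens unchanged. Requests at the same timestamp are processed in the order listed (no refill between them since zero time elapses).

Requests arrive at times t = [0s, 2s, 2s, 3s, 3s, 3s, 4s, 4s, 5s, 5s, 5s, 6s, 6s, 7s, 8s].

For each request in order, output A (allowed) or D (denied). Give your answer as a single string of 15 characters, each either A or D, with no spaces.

Answer: AAAAAAAAAAAADAA

Derivation:
Simulating step by step:
  req#1 t=0s: ALLOW
  req#2 t=2s: ALLOW
  req#3 t=2s: ALLOW
  req#4 t=3s: ALLOW
  req#5 t=3s: ALLOW
  req#6 t=3s: ALLOW
  req#7 t=4s: ALLOW
  req#8 t=4s: ALLOW
  req#9 t=5s: ALLOW
  req#10 t=5s: ALLOW
  req#11 t=5s: ALLOW
  req#12 t=6s: ALLOW
  req#13 t=6s: DENY
  req#14 t=7s: ALLOW
  req#15 t=8s: ALLOW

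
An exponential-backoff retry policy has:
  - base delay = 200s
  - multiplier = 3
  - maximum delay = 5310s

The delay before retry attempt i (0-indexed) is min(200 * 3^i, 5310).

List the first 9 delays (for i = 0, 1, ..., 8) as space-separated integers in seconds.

Answer: 200 600 1800 5310 5310 5310 5310 5310 5310

Derivation:
Computing each delay:
  i=0: min(200*3^0, 5310) = 200
  i=1: min(200*3^1, 5310) = 600
  i=2: min(200*3^2, 5310) = 1800
  i=3: min(200*3^3, 5310) = 5310
  i=4: min(200*3^4, 5310) = 5310
  i=5: min(200*3^5, 5310) = 5310
  i=6: min(200*3^6, 5310) = 5310
  i=7: min(200*3^7, 5310) = 5310
  i=8: min(200*3^8, 5310) = 5310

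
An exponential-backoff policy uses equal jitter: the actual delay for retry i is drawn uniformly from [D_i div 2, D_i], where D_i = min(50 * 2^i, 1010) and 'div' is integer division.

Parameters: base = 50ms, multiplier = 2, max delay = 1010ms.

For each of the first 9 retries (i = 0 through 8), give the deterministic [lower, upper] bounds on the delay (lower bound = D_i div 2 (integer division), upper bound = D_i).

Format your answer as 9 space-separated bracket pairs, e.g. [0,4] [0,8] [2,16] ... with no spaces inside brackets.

Computing bounds per retry:
  i=0: D_i=min(50*2^0,1010)=50, bounds=[25,50]
  i=1: D_i=min(50*2^1,1010)=100, bounds=[50,100]
  i=2: D_i=min(50*2^2,1010)=200, bounds=[100,200]
  i=3: D_i=min(50*2^3,1010)=400, bounds=[200,400]
  i=4: D_i=min(50*2^4,1010)=800, bounds=[400,800]
  i=5: D_i=min(50*2^5,1010)=1010, bounds=[505,1010]
  i=6: D_i=min(50*2^6,1010)=1010, bounds=[505,1010]
  i=7: D_i=min(50*2^7,1010)=1010, bounds=[505,1010]
  i=8: D_i=min(50*2^8,1010)=1010, bounds=[505,1010]

Answer: [25,50] [50,100] [100,200] [200,400] [400,800] [505,1010] [505,1010] [505,1010] [505,1010]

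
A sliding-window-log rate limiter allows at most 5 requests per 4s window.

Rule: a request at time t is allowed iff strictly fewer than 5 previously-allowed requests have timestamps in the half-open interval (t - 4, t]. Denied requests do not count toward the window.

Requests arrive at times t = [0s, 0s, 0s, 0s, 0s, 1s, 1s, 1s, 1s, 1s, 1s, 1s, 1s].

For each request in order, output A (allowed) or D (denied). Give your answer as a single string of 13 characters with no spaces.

Answer: AAAAADDDDDDDD

Derivation:
Tracking allowed requests in the window:
  req#1 t=0s: ALLOW
  req#2 t=0s: ALLOW
  req#3 t=0s: ALLOW
  req#4 t=0s: ALLOW
  req#5 t=0s: ALLOW
  req#6 t=1s: DENY
  req#7 t=1s: DENY
  req#8 t=1s: DENY
  req#9 t=1s: DENY
  req#10 t=1s: DENY
  req#11 t=1s: DENY
  req#12 t=1s: DENY
  req#13 t=1s: DENY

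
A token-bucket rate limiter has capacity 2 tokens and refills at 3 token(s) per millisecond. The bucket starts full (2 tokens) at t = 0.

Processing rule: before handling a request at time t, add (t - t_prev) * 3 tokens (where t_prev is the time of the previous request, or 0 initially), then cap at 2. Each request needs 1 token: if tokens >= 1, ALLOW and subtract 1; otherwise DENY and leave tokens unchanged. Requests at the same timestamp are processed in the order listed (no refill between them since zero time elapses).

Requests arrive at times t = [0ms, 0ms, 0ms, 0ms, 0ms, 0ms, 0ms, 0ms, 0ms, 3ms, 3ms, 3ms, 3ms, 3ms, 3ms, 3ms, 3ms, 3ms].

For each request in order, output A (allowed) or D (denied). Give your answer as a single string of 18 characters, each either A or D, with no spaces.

Simulating step by step:
  req#1 t=0ms: ALLOW
  req#2 t=0ms: ALLOW
  req#3 t=0ms: DENY
  req#4 t=0ms: DENY
  req#5 t=0ms: DENY
  req#6 t=0ms: DENY
  req#7 t=0ms: DENY
  req#8 t=0ms: DENY
  req#9 t=0ms: DENY
  req#10 t=3ms: ALLOW
  req#11 t=3ms: ALLOW
  req#12 t=3ms: DENY
  req#13 t=3ms: DENY
  req#14 t=3ms: DENY
  req#15 t=3ms: DENY
  req#16 t=3ms: DENY
  req#17 t=3ms: DENY
  req#18 t=3ms: DENY

Answer: AADDDDDDDAADDDDDDD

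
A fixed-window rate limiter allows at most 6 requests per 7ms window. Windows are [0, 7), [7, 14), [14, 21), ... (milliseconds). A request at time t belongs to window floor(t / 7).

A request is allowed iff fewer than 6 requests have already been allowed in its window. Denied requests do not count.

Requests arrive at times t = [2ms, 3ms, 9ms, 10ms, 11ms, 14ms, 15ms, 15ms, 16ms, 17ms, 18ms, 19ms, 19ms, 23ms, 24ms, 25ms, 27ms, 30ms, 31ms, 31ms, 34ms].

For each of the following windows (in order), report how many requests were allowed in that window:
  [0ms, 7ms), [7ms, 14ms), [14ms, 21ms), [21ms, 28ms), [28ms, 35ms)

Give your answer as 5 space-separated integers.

Processing requests:
  req#1 t=2ms (window 0): ALLOW
  req#2 t=3ms (window 0): ALLOW
  req#3 t=9ms (window 1): ALLOW
  req#4 t=10ms (window 1): ALLOW
  req#5 t=11ms (window 1): ALLOW
  req#6 t=14ms (window 2): ALLOW
  req#7 t=15ms (window 2): ALLOW
  req#8 t=15ms (window 2): ALLOW
  req#9 t=16ms (window 2): ALLOW
  req#10 t=17ms (window 2): ALLOW
  req#11 t=18ms (window 2): ALLOW
  req#12 t=19ms (window 2): DENY
  req#13 t=19ms (window 2): DENY
  req#14 t=23ms (window 3): ALLOW
  req#15 t=24ms (window 3): ALLOW
  req#16 t=25ms (window 3): ALLOW
  req#17 t=27ms (window 3): ALLOW
  req#18 t=30ms (window 4): ALLOW
  req#19 t=31ms (window 4): ALLOW
  req#20 t=31ms (window 4): ALLOW
  req#21 t=34ms (window 4): ALLOW

Allowed counts by window: 2 3 6 4 4

Answer: 2 3 6 4 4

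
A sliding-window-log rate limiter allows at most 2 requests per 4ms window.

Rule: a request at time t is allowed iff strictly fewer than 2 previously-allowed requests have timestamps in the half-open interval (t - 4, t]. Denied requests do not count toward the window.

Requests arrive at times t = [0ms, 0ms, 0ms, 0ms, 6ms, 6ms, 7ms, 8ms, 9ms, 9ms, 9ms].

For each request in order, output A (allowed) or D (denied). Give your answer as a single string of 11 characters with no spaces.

Answer: AADDAADDDDD

Derivation:
Tracking allowed requests in the window:
  req#1 t=0ms: ALLOW
  req#2 t=0ms: ALLOW
  req#3 t=0ms: DENY
  req#4 t=0ms: DENY
  req#5 t=6ms: ALLOW
  req#6 t=6ms: ALLOW
  req#7 t=7ms: DENY
  req#8 t=8ms: DENY
  req#9 t=9ms: DENY
  req#10 t=9ms: DENY
  req#11 t=9ms: DENY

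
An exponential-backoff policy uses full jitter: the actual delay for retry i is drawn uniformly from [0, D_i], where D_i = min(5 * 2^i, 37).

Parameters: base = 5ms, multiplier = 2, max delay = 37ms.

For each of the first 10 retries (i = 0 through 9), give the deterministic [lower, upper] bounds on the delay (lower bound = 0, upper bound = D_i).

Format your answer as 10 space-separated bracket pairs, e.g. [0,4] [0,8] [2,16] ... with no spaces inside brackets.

Answer: [0,5] [0,10] [0,20] [0,37] [0,37] [0,37] [0,37] [0,37] [0,37] [0,37]

Derivation:
Computing bounds per retry:
  i=0: D_i=min(5*2^0,37)=5, bounds=[0,5]
  i=1: D_i=min(5*2^1,37)=10, bounds=[0,10]
  i=2: D_i=min(5*2^2,37)=20, bounds=[0,20]
  i=3: D_i=min(5*2^3,37)=37, bounds=[0,37]
  i=4: D_i=min(5*2^4,37)=37, bounds=[0,37]
  i=5: D_i=min(5*2^5,37)=37, bounds=[0,37]
  i=6: D_i=min(5*2^6,37)=37, bounds=[0,37]
  i=7: D_i=min(5*2^7,37)=37, bounds=[0,37]
  i=8: D_i=min(5*2^8,37)=37, bounds=[0,37]
  i=9: D_i=min(5*2^9,37)=37, bounds=[0,37]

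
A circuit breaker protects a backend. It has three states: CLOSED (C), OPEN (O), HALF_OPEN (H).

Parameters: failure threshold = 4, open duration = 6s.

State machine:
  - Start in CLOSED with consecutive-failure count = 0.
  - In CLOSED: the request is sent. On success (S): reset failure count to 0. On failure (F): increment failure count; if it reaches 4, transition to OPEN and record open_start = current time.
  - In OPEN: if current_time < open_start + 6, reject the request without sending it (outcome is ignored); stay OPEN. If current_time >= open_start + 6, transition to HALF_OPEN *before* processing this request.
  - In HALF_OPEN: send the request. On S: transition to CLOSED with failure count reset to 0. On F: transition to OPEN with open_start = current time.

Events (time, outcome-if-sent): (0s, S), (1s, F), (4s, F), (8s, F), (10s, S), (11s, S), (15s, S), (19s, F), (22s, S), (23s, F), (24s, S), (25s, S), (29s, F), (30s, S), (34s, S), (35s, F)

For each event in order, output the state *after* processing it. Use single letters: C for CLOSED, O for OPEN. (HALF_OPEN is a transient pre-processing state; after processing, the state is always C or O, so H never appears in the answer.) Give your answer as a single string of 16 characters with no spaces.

State after each event:
  event#1 t=0s outcome=S: state=CLOSED
  event#2 t=1s outcome=F: state=CLOSED
  event#3 t=4s outcome=F: state=CLOSED
  event#4 t=8s outcome=F: state=CLOSED
  event#5 t=10s outcome=S: state=CLOSED
  event#6 t=11s outcome=S: state=CLOSED
  event#7 t=15s outcome=S: state=CLOSED
  event#8 t=19s outcome=F: state=CLOSED
  event#9 t=22s outcome=S: state=CLOSED
  event#10 t=23s outcome=F: state=CLOSED
  event#11 t=24s outcome=S: state=CLOSED
  event#12 t=25s outcome=S: state=CLOSED
  event#13 t=29s outcome=F: state=CLOSED
  event#14 t=30s outcome=S: state=CLOSED
  event#15 t=34s outcome=S: state=CLOSED
  event#16 t=35s outcome=F: state=CLOSED

Answer: CCCCCCCCCCCCCCCC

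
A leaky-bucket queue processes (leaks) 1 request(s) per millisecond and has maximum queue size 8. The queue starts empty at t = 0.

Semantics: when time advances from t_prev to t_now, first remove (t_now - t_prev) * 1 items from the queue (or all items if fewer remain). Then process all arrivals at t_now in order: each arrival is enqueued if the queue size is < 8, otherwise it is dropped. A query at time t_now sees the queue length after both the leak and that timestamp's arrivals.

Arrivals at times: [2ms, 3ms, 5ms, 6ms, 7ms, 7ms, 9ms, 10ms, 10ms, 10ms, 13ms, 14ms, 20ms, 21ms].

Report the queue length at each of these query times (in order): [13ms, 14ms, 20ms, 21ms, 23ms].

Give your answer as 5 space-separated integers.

Queue lengths at query times:
  query t=13ms: backlog = 1
  query t=14ms: backlog = 1
  query t=20ms: backlog = 1
  query t=21ms: backlog = 1
  query t=23ms: backlog = 0

Answer: 1 1 1 1 0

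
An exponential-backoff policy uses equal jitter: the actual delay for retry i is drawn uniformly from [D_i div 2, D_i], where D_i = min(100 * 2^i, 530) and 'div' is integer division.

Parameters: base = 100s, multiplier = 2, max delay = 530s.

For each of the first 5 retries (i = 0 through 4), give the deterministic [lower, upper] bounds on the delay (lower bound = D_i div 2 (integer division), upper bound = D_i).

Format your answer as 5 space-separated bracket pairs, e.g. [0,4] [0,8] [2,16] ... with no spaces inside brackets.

Answer: [50,100] [100,200] [200,400] [265,530] [265,530]

Derivation:
Computing bounds per retry:
  i=0: D_i=min(100*2^0,530)=100, bounds=[50,100]
  i=1: D_i=min(100*2^1,530)=200, bounds=[100,200]
  i=2: D_i=min(100*2^2,530)=400, bounds=[200,400]
  i=3: D_i=min(100*2^3,530)=530, bounds=[265,530]
  i=4: D_i=min(100*2^4,530)=530, bounds=[265,530]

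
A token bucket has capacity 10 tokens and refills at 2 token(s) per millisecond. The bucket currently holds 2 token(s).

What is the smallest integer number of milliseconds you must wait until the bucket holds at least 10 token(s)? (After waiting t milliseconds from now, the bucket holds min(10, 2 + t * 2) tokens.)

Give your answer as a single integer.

Need 2 + t * 2 >= 10, so t >= 8/2.
Smallest integer t = ceil(8/2) = 4.

Answer: 4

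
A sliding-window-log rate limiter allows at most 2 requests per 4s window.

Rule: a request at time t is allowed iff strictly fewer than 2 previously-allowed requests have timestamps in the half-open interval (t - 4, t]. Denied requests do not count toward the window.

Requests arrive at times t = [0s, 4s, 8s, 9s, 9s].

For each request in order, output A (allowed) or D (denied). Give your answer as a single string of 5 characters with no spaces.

Answer: AAAAD

Derivation:
Tracking allowed requests in the window:
  req#1 t=0s: ALLOW
  req#2 t=4s: ALLOW
  req#3 t=8s: ALLOW
  req#4 t=9s: ALLOW
  req#5 t=9s: DENY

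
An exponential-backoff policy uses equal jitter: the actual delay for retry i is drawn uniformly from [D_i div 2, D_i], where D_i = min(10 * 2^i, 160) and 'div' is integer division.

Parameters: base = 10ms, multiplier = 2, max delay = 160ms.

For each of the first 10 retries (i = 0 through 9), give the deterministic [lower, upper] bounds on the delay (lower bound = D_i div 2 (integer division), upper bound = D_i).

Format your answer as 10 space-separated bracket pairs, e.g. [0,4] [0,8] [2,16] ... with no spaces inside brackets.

Answer: [5,10] [10,20] [20,40] [40,80] [80,160] [80,160] [80,160] [80,160] [80,160] [80,160]

Derivation:
Computing bounds per retry:
  i=0: D_i=min(10*2^0,160)=10, bounds=[5,10]
  i=1: D_i=min(10*2^1,160)=20, bounds=[10,20]
  i=2: D_i=min(10*2^2,160)=40, bounds=[20,40]
  i=3: D_i=min(10*2^3,160)=80, bounds=[40,80]
  i=4: D_i=min(10*2^4,160)=160, bounds=[80,160]
  i=5: D_i=min(10*2^5,160)=160, bounds=[80,160]
  i=6: D_i=min(10*2^6,160)=160, bounds=[80,160]
  i=7: D_i=min(10*2^7,160)=160, bounds=[80,160]
  i=8: D_i=min(10*2^8,160)=160, bounds=[80,160]
  i=9: D_i=min(10*2^9,160)=160, bounds=[80,160]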